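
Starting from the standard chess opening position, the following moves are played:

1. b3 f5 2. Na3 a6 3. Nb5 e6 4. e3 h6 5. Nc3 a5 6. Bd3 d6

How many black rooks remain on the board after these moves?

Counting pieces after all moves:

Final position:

  a b c d e f g h
  ─────────────────
8│♜ ♞ ♝ ♛ ♚ ♝ ♞ ♜│8
7│· ♟ ♟ · · · ♟ ·│7
6│· · · ♟ ♟ · · ♟│6
5│♟ · · · · ♟ · ·│5
4│· · · · · · · ·│4
3│· ♙ ♘ ♗ ♙ · · ·│3
2│♙ · ♙ ♙ · ♙ ♙ ♙│2
1│♖ · ♗ ♕ ♔ · ♘ ♖│1
  ─────────────────
  a b c d e f g h


2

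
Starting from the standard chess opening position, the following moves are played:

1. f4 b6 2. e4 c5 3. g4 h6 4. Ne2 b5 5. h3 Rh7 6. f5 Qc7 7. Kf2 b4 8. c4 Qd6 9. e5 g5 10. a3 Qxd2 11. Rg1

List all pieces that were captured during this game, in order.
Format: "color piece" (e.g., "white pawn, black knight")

Tracking captures:
  Qxd2: captured white pawn

white pawn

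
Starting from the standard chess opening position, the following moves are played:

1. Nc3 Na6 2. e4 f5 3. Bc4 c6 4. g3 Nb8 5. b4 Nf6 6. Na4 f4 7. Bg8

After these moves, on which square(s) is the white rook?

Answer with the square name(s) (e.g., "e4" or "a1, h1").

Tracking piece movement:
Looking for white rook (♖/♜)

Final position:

  a b c d e f g h
  ─────────────────
8│♜ ♞ ♝ ♛ ♚ ♝ ♗ ♜│8
7│♟ ♟ · ♟ ♟ · ♟ ♟│7
6│· · ♟ · · ♞ · ·│6
5│· · · · · · · ·│5
4│♘ ♙ · · ♙ ♟ · ·│4
3│· · · · · · ♙ ·│3
2│♙ · ♙ ♙ · ♙ · ♙│2
1│♖ · ♗ ♕ ♔ · ♘ ♖│1
  ─────────────────
  a b c d e f g h


a1, h1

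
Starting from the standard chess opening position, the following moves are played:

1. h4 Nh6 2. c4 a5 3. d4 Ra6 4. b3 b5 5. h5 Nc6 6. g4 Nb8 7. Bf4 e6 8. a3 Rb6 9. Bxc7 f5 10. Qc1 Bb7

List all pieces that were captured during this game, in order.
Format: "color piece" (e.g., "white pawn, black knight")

Tracking captures:
  Bxc7: captured black pawn

black pawn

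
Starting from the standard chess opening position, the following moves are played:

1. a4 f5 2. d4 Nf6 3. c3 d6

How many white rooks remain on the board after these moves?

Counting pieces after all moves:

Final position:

  a b c d e f g h
  ─────────────────
8│♜ ♞ ♝ ♛ ♚ ♝ · ♜│8
7│♟ ♟ ♟ · ♟ · ♟ ♟│7
6│· · · ♟ · ♞ · ·│6
5│· · · · · ♟ · ·│5
4│♙ · · ♙ · · · ·│4
3│· · ♙ · · · · ·│3
2│· ♙ · · ♙ ♙ ♙ ♙│2
1│♖ ♘ ♗ ♕ ♔ ♗ ♘ ♖│1
  ─────────────────
  a b c d e f g h


2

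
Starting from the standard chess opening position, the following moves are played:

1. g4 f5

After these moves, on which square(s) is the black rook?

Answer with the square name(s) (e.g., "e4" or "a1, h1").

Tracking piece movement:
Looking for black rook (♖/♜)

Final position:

  a b c d e f g h
  ─────────────────
8│♜ ♞ ♝ ♛ ♚ ♝ ♞ ♜│8
7│♟ ♟ ♟ ♟ ♟ · ♟ ♟│7
6│· · · · · · · ·│6
5│· · · · · ♟ · ·│5
4│· · · · · · ♙ ·│4
3│· · · · · · · ·│3
2│♙ ♙ ♙ ♙ ♙ ♙ · ♙│2
1│♖ ♘ ♗ ♕ ♔ ♗ ♘ ♖│1
  ─────────────────
  a b c d e f g h


a8, h8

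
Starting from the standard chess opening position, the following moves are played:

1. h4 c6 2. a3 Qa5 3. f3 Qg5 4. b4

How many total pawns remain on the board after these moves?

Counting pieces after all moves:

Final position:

  a b c d e f g h
  ─────────────────
8│♜ ♞ ♝ · ♚ ♝ ♞ ♜│8
7│♟ ♟ · ♟ ♟ ♟ ♟ ♟│7
6│· · ♟ · · · · ·│6
5│· · · · · · ♛ ·│5
4│· ♙ · · · · · ♙│4
3│♙ · · · · ♙ · ·│3
2│· · ♙ ♙ ♙ · ♙ ·│2
1│♖ ♘ ♗ ♕ ♔ ♗ ♘ ♖│1
  ─────────────────
  a b c d e f g h


16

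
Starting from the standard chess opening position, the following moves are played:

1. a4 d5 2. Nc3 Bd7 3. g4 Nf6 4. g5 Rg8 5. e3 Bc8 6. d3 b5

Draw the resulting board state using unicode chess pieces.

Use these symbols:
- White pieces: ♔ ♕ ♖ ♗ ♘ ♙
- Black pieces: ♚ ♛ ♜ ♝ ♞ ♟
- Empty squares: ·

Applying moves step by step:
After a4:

♜ ♞ ♝ ♛ ♚ ♝ ♞ ♜
♟ ♟ ♟ ♟ ♟ ♟ ♟ ♟
· · · · · · · ·
· · · · · · · ·
♙ · · · · · · ·
· · · · · · · ·
· ♙ ♙ ♙ ♙ ♙ ♙ ♙
♖ ♘ ♗ ♕ ♔ ♗ ♘ ♖


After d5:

♜ ♞ ♝ ♛ ♚ ♝ ♞ ♜
♟ ♟ ♟ · ♟ ♟ ♟ ♟
· · · · · · · ·
· · · ♟ · · · ·
♙ · · · · · · ·
· · · · · · · ·
· ♙ ♙ ♙ ♙ ♙ ♙ ♙
♖ ♘ ♗ ♕ ♔ ♗ ♘ ♖


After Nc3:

♜ ♞ ♝ ♛ ♚ ♝ ♞ ♜
♟ ♟ ♟ · ♟ ♟ ♟ ♟
· · · · · · · ·
· · · ♟ · · · ·
♙ · · · · · · ·
· · ♘ · · · · ·
· ♙ ♙ ♙ ♙ ♙ ♙ ♙
♖ · ♗ ♕ ♔ ♗ ♘ ♖


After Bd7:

♜ ♞ · ♛ ♚ ♝ ♞ ♜
♟ ♟ ♟ ♝ ♟ ♟ ♟ ♟
· · · · · · · ·
· · · ♟ · · · ·
♙ · · · · · · ·
· · ♘ · · · · ·
· ♙ ♙ ♙ ♙ ♙ ♙ ♙
♖ · ♗ ♕ ♔ ♗ ♘ ♖


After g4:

♜ ♞ · ♛ ♚ ♝ ♞ ♜
♟ ♟ ♟ ♝ ♟ ♟ ♟ ♟
· · · · · · · ·
· · · ♟ · · · ·
♙ · · · · · ♙ ·
· · ♘ · · · · ·
· ♙ ♙ ♙ ♙ ♙ · ♙
♖ · ♗ ♕ ♔ ♗ ♘ ♖


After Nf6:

♜ ♞ · ♛ ♚ ♝ · ♜
♟ ♟ ♟ ♝ ♟ ♟ ♟ ♟
· · · · · ♞ · ·
· · · ♟ · · · ·
♙ · · · · · ♙ ·
· · ♘ · · · · ·
· ♙ ♙ ♙ ♙ ♙ · ♙
♖ · ♗ ♕ ♔ ♗ ♘ ♖


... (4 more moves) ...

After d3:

♜ ♞ ♝ ♛ ♚ ♝ ♜ ·
♟ ♟ ♟ · ♟ ♟ ♟ ♟
· · · · · ♞ · ·
· · · ♟ · · ♙ ·
♙ · · · · · · ·
· · ♘ ♙ ♙ · · ·
· ♙ ♙ · · ♙ · ♙
♖ · ♗ ♕ ♔ ♗ ♘ ♖


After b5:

♜ ♞ ♝ ♛ ♚ ♝ ♜ ·
♟ · ♟ · ♟ ♟ ♟ ♟
· · · · · ♞ · ·
· ♟ · ♟ · · ♙ ·
♙ · · · · · · ·
· · ♘ ♙ ♙ · · ·
· ♙ ♙ · · ♙ · ♙
♖ · ♗ ♕ ♔ ♗ ♘ ♖



  a b c d e f g h
  ─────────────────
8│♜ ♞ ♝ ♛ ♚ ♝ ♜ ·│8
7│♟ · ♟ · ♟ ♟ ♟ ♟│7
6│· · · · · ♞ · ·│6
5│· ♟ · ♟ · · ♙ ·│5
4│♙ · · · · · · ·│4
3│· · ♘ ♙ ♙ · · ·│3
2│· ♙ ♙ · · ♙ · ♙│2
1│♖ · ♗ ♕ ♔ ♗ ♘ ♖│1
  ─────────────────
  a b c d e f g h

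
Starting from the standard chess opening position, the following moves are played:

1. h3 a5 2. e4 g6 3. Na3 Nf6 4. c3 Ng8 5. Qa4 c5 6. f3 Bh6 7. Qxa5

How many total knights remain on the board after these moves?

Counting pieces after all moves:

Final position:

  a b c d e f g h
  ─────────────────
8│♜ ♞ ♝ ♛ ♚ · ♞ ♜│8
7│· ♟ · ♟ ♟ ♟ · ♟│7
6│· · · · · · ♟ ♝│6
5│♕ · ♟ · · · · ·│5
4│· · · · ♙ · · ·│4
3│♘ · ♙ · · ♙ · ♙│3
2│♙ ♙ · ♙ · · ♙ ·│2
1│♖ · ♗ · ♔ ♗ ♘ ♖│1
  ─────────────────
  a b c d e f g h


4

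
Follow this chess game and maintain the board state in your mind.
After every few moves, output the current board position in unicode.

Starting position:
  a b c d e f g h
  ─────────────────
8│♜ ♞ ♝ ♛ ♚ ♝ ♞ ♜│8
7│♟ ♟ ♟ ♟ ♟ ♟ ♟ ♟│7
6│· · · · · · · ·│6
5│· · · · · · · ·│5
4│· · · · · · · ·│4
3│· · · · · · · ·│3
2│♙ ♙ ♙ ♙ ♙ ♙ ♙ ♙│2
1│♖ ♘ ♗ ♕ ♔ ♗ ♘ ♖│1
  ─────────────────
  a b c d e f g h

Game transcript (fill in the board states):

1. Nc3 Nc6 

  a b c d e f g h
  ─────────────────
8│♜ · ♝ ♛ ♚ ♝ ♞ ♜│8
7│♟ ♟ ♟ ♟ ♟ ♟ ♟ ♟│7
6│· · ♞ · · · · ·│6
5│· · · · · · · ·│5
4│· · · · · · · ·│4
3│· · ♘ · · · · ·│3
2│♙ ♙ ♙ ♙ ♙ ♙ ♙ ♙│2
1│♖ · ♗ ♕ ♔ ♗ ♘ ♖│1
  ─────────────────
  a b c d e f g h

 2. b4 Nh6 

  a b c d e f g h
  ─────────────────
8│♜ · ♝ ♛ ♚ ♝ · ♜│8
7│♟ ♟ ♟ ♟ ♟ ♟ ♟ ♟│7
6│· · ♞ · · · · ♞│6
5│· · · · · · · ·│5
4│· ♙ · · · · · ·│4
3│· · ♘ · · · · ·│3
2│♙ · ♙ ♙ ♙ ♙ ♙ ♙│2
1│♖ · ♗ ♕ ♔ ♗ ♘ ♖│1
  ─────────────────
  a b c d e f g h

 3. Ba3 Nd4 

  a b c d e f g h
  ─────────────────
8│♜ · ♝ ♛ ♚ ♝ · ♜│8
7│♟ ♟ ♟ ♟ ♟ ♟ ♟ ♟│7
6│· · · · · · · ♞│6
5│· · · · · · · ·│5
4│· ♙ · ♞ · · · ·│4
3│♗ · ♘ · · · · ·│3
2│♙ · ♙ ♙ ♙ ♙ ♙ ♙│2
1│♖ · · ♕ ♔ ♗ ♘ ♖│1
  ─────────────────
  a b c d e f g h

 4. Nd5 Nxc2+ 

  a b c d e f g h
  ─────────────────
8│♜ · ♝ ♛ ♚ ♝ · ♜│8
7│♟ ♟ ♟ ♟ ♟ ♟ ♟ ♟│7
6│· · · · · · · ♞│6
5│· · · ♘ · · · ·│5
4│· ♙ · · · · · ·│4
3│♗ · · · · · · ·│3
2│♙ · ♞ ♙ ♙ ♙ ♙ ♙│2
1│♖ · · ♕ ♔ ♗ ♘ ♖│1
  ─────────────────
  a b c d e f g h

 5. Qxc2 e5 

  a b c d e f g h
  ─────────────────
8│♜ · ♝ ♛ ♚ ♝ · ♜│8
7│♟ ♟ ♟ ♟ · ♟ ♟ ♟│7
6│· · · · · · · ♞│6
5│· · · ♘ ♟ · · ·│5
4│· ♙ · · · · · ·│4
3│♗ · · · · · · ·│3
2│♙ · ♕ ♙ ♙ ♙ ♙ ♙│2
1│♖ · · · ♔ ♗ ♘ ♖│1
  ─────────────────
  a b c d e f g h



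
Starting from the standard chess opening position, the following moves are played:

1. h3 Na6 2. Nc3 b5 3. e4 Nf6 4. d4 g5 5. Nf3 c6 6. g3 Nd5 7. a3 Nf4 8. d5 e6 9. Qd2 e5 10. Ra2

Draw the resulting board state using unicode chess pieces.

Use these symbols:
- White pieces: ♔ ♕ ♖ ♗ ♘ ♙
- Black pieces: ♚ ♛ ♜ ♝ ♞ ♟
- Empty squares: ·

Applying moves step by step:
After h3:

♜ ♞ ♝ ♛ ♚ ♝ ♞ ♜
♟ ♟ ♟ ♟ ♟ ♟ ♟ ♟
· · · · · · · ·
· · · · · · · ·
· · · · · · · ·
· · · · · · · ♙
♙ ♙ ♙ ♙ ♙ ♙ ♙ ·
♖ ♘ ♗ ♕ ♔ ♗ ♘ ♖


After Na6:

♜ · ♝ ♛ ♚ ♝ ♞ ♜
♟ ♟ ♟ ♟ ♟ ♟ ♟ ♟
♞ · · · · · · ·
· · · · · · · ·
· · · · · · · ·
· · · · · · · ♙
♙ ♙ ♙ ♙ ♙ ♙ ♙ ·
♖ ♘ ♗ ♕ ♔ ♗ ♘ ♖


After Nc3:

♜ · ♝ ♛ ♚ ♝ ♞ ♜
♟ ♟ ♟ ♟ ♟ ♟ ♟ ♟
♞ · · · · · · ·
· · · · · · · ·
· · · · · · · ·
· · ♘ · · · · ♙
♙ ♙ ♙ ♙ ♙ ♙ ♙ ·
♖ · ♗ ♕ ♔ ♗ ♘ ♖


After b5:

♜ · ♝ ♛ ♚ ♝ ♞ ♜
♟ · ♟ ♟ ♟ ♟ ♟ ♟
♞ · · · · · · ·
· ♟ · · · · · ·
· · · · · · · ·
· · ♘ · · · · ♙
♙ ♙ ♙ ♙ ♙ ♙ ♙ ·
♖ · ♗ ♕ ♔ ♗ ♘ ♖


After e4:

♜ · ♝ ♛ ♚ ♝ ♞ ♜
♟ · ♟ ♟ ♟ ♟ ♟ ♟
♞ · · · · · · ·
· ♟ · · · · · ·
· · · · ♙ · · ·
· · ♘ · · · · ♙
♙ ♙ ♙ ♙ · ♙ ♙ ·
♖ · ♗ ♕ ♔ ♗ ♘ ♖


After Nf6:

♜ · ♝ ♛ ♚ ♝ · ♜
♟ · ♟ ♟ ♟ ♟ ♟ ♟
♞ · · · · ♞ · ·
· ♟ · · · · · ·
· · · · ♙ · · ·
· · ♘ · · · · ♙
♙ ♙ ♙ ♙ · ♙ ♙ ·
♖ · ♗ ♕ ♔ ♗ ♘ ♖


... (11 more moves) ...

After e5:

♜ · ♝ ♛ ♚ ♝ · ♜
♟ · · ♟ · ♟ · ♟
♞ · ♟ · · · · ·
· ♟ · ♙ ♟ · ♟ ·
· · · · ♙ ♞ · ·
♙ · ♘ · · ♘ ♙ ♙
· ♙ ♙ ♕ · ♙ · ·
♖ · ♗ · ♔ ♗ · ♖


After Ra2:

♜ · ♝ ♛ ♚ ♝ · ♜
♟ · · ♟ · ♟ · ♟
♞ · ♟ · · · · ·
· ♟ · ♙ ♟ · ♟ ·
· · · · ♙ ♞ · ·
♙ · ♘ · · ♘ ♙ ♙
♖ ♙ ♙ ♕ · ♙ · ·
· · ♗ · ♔ ♗ · ♖



  a b c d e f g h
  ─────────────────
8│♜ · ♝ ♛ ♚ ♝ · ♜│8
7│♟ · · ♟ · ♟ · ♟│7
6│♞ · ♟ · · · · ·│6
5│· ♟ · ♙ ♟ · ♟ ·│5
4│· · · · ♙ ♞ · ·│4
3│♙ · ♘ · · ♘ ♙ ♙│3
2│♖ ♙ ♙ ♕ · ♙ · ·│2
1│· · ♗ · ♔ ♗ · ♖│1
  ─────────────────
  a b c d e f g h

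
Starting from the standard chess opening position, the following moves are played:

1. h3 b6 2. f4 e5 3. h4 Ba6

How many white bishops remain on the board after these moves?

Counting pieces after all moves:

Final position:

  a b c d e f g h
  ─────────────────
8│♜ ♞ · ♛ ♚ ♝ ♞ ♜│8
7│♟ · ♟ ♟ · ♟ ♟ ♟│7
6│♝ ♟ · · · · · ·│6
5│· · · · ♟ · · ·│5
4│· · · · · ♙ · ♙│4
3│· · · · · · · ·│3
2│♙ ♙ ♙ ♙ ♙ · ♙ ·│2
1│♖ ♘ ♗ ♕ ♔ ♗ ♘ ♖│1
  ─────────────────
  a b c d e f g h


2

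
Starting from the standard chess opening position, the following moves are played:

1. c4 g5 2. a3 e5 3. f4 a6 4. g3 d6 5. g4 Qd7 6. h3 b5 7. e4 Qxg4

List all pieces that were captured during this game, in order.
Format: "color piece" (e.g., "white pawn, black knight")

Tracking captures:
  Qxg4: captured white pawn

white pawn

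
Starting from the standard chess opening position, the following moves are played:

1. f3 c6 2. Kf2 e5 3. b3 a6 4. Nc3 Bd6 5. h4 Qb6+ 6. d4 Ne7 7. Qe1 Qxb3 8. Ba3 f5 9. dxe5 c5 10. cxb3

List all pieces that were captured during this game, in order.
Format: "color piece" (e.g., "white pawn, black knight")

Tracking captures:
  Qxb3: captured white pawn
  dxe5: captured black pawn
  cxb3: captured black queen

white pawn, black pawn, black queen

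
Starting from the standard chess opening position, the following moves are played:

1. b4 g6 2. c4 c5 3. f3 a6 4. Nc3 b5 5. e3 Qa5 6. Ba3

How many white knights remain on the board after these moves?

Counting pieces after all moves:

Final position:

  a b c d e f g h
  ─────────────────
8│♜ ♞ ♝ · ♚ ♝ ♞ ♜│8
7│· · · ♟ ♟ ♟ · ♟│7
6│♟ · · · · · ♟ ·│6
5│♛ ♟ ♟ · · · · ·│5
4│· ♙ ♙ · · · · ·│4
3│♗ · ♘ · ♙ ♙ · ·│3
2│♙ · · ♙ · · ♙ ♙│2
1│♖ · · ♕ ♔ ♗ ♘ ♖│1
  ─────────────────
  a b c d e f g h


2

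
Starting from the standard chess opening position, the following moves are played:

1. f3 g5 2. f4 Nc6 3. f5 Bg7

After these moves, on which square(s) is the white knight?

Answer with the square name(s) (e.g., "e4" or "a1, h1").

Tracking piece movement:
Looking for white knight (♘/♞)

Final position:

  a b c d e f g h
  ─────────────────
8│♜ · ♝ ♛ ♚ · ♞ ♜│8
7│♟ ♟ ♟ ♟ ♟ ♟ ♝ ♟│7
6│· · ♞ · · · · ·│6
5│· · · · · ♙ ♟ ·│5
4│· · · · · · · ·│4
3│· · · · · · · ·│3
2│♙ ♙ ♙ ♙ ♙ · ♙ ♙│2
1│♖ ♘ ♗ ♕ ♔ ♗ ♘ ♖│1
  ─────────────────
  a b c d e f g h


b1, g1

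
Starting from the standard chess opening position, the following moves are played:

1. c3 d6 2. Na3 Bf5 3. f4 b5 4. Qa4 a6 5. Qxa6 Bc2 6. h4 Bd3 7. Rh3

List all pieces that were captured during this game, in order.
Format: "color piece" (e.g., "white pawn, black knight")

Tracking captures:
  Qxa6: captured black pawn

black pawn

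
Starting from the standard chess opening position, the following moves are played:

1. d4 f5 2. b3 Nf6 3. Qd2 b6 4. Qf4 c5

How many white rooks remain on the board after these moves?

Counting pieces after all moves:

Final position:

  a b c d e f g h
  ─────────────────
8│♜ ♞ ♝ ♛ ♚ ♝ · ♜│8
7│♟ · · ♟ ♟ · ♟ ♟│7
6│· ♟ · · · ♞ · ·│6
5│· · ♟ · · ♟ · ·│5
4│· · · ♙ · ♕ · ·│4
3│· ♙ · · · · · ·│3
2│♙ · ♙ · ♙ ♙ ♙ ♙│2
1│♖ ♘ ♗ · ♔ ♗ ♘ ♖│1
  ─────────────────
  a b c d e f g h


2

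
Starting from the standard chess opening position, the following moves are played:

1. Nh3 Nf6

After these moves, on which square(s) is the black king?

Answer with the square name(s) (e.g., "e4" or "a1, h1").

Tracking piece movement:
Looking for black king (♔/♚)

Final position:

  a b c d e f g h
  ─────────────────
8│♜ ♞ ♝ ♛ ♚ ♝ · ♜│8
7│♟ ♟ ♟ ♟ ♟ ♟ ♟ ♟│7
6│· · · · · ♞ · ·│6
5│· · · · · · · ·│5
4│· · · · · · · ·│4
3│· · · · · · · ♘│3
2│♙ ♙ ♙ ♙ ♙ ♙ ♙ ♙│2
1│♖ ♘ ♗ ♕ ♔ ♗ · ♖│1
  ─────────────────
  a b c d e f g h


e8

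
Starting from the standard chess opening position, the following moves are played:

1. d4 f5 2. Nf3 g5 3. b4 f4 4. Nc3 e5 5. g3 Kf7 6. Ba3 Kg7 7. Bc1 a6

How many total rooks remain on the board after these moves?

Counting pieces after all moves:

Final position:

  a b c d e f g h
  ─────────────────
8│♜ ♞ ♝ ♛ · ♝ ♞ ♜│8
7│· ♟ ♟ ♟ · · ♚ ♟│7
6│♟ · · · · · · ·│6
5│· · · · ♟ · ♟ ·│5
4│· ♙ · ♙ · ♟ · ·│4
3│· · ♘ · · ♘ ♙ ·│3
2│♙ · ♙ · ♙ ♙ · ♙│2
1│♖ · ♗ ♕ ♔ ♗ · ♖│1
  ─────────────────
  a b c d e f g h


4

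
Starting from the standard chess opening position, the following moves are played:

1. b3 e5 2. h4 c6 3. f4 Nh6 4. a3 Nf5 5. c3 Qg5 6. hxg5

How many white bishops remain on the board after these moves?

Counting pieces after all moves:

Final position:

  a b c d e f g h
  ─────────────────
8│♜ ♞ ♝ · ♚ ♝ · ♜│8
7│♟ ♟ · ♟ · ♟ ♟ ♟│7
6│· · ♟ · · · · ·│6
5│· · · · ♟ ♞ ♙ ·│5
4│· · · · · ♙ · ·│4
3│♙ ♙ ♙ · · · · ·│3
2│· · · ♙ ♙ · ♙ ·│2
1│♖ ♘ ♗ ♕ ♔ ♗ ♘ ♖│1
  ─────────────────
  a b c d e f g h


2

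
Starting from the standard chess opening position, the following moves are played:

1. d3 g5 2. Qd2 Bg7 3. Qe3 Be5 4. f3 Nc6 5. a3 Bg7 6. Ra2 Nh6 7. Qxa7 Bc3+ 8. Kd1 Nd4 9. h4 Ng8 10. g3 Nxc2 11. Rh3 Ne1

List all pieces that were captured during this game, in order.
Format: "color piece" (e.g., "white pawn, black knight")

Tracking captures:
  Qxa7: captured black pawn
  Nxc2: captured white pawn

black pawn, white pawn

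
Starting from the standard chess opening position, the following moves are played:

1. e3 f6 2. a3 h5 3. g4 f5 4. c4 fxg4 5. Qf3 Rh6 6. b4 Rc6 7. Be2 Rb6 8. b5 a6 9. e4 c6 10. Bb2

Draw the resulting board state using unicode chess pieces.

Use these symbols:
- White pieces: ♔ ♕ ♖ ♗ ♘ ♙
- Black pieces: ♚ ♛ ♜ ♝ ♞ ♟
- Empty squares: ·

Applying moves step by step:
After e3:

♜ ♞ ♝ ♛ ♚ ♝ ♞ ♜
♟ ♟ ♟ ♟ ♟ ♟ ♟ ♟
· · · · · · · ·
· · · · · · · ·
· · · · · · · ·
· · · · ♙ · · ·
♙ ♙ ♙ ♙ · ♙ ♙ ♙
♖ ♘ ♗ ♕ ♔ ♗ ♘ ♖


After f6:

♜ ♞ ♝ ♛ ♚ ♝ ♞ ♜
♟ ♟ ♟ ♟ ♟ · ♟ ♟
· · · · · ♟ · ·
· · · · · · · ·
· · · · · · · ·
· · · · ♙ · · ·
♙ ♙ ♙ ♙ · ♙ ♙ ♙
♖ ♘ ♗ ♕ ♔ ♗ ♘ ♖


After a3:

♜ ♞ ♝ ♛ ♚ ♝ ♞ ♜
♟ ♟ ♟ ♟ ♟ · ♟ ♟
· · · · · ♟ · ·
· · · · · · · ·
· · · · · · · ·
♙ · · · ♙ · · ·
· ♙ ♙ ♙ · ♙ ♙ ♙
♖ ♘ ♗ ♕ ♔ ♗ ♘ ♖


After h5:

♜ ♞ ♝ ♛ ♚ ♝ ♞ ♜
♟ ♟ ♟ ♟ ♟ · ♟ ·
· · · · · ♟ · ·
· · · · · · · ♟
· · · · · · · ·
♙ · · · ♙ · · ·
· ♙ ♙ ♙ · ♙ ♙ ♙
♖ ♘ ♗ ♕ ♔ ♗ ♘ ♖


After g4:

♜ ♞ ♝ ♛ ♚ ♝ ♞ ♜
♟ ♟ ♟ ♟ ♟ · ♟ ·
· · · · · ♟ · ·
· · · · · · · ♟
· · · · · · ♙ ·
♙ · · · ♙ · · ·
· ♙ ♙ ♙ · ♙ · ♙
♖ ♘ ♗ ♕ ♔ ♗ ♘ ♖


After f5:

♜ ♞ ♝ ♛ ♚ ♝ ♞ ♜
♟ ♟ ♟ ♟ ♟ · ♟ ·
· · · · · · · ·
· · · · · ♟ · ♟
· · · · · · ♙ ·
♙ · · · ♙ · · ·
· ♙ ♙ ♙ · ♙ · ♙
♖ ♘ ♗ ♕ ♔ ♗ ♘ ♖


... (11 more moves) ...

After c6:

♜ ♞ ♝ ♛ ♚ ♝ ♞ ·
· ♟ · ♟ ♟ · ♟ ·
♟ ♜ ♟ · · · · ·
· ♙ · · · · · ♟
· · ♙ · ♙ · ♟ ·
♙ · · · · ♕ · ·
· · · ♙ ♗ ♙ · ♙
♖ ♘ ♗ · ♔ · ♘ ♖


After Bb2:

♜ ♞ ♝ ♛ ♚ ♝ ♞ ·
· ♟ · ♟ ♟ · ♟ ·
♟ ♜ ♟ · · · · ·
· ♙ · · · · · ♟
· · ♙ · ♙ · ♟ ·
♙ · · · · ♕ · ·
· ♗ · ♙ ♗ ♙ · ♙
♖ ♘ · · ♔ · ♘ ♖



  a b c d e f g h
  ─────────────────
8│♜ ♞ ♝ ♛ ♚ ♝ ♞ ·│8
7│· ♟ · ♟ ♟ · ♟ ·│7
6│♟ ♜ ♟ · · · · ·│6
5│· ♙ · · · · · ♟│5
4│· · ♙ · ♙ · ♟ ·│4
3│♙ · · · · ♕ · ·│3
2│· ♗ · ♙ ♗ ♙ · ♙│2
1│♖ ♘ · · ♔ · ♘ ♖│1
  ─────────────────
  a b c d e f g h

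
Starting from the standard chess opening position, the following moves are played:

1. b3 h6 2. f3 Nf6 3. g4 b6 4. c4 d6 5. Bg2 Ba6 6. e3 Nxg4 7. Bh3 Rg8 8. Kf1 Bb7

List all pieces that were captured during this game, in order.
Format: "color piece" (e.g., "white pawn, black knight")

Tracking captures:
  Nxg4: captured white pawn

white pawn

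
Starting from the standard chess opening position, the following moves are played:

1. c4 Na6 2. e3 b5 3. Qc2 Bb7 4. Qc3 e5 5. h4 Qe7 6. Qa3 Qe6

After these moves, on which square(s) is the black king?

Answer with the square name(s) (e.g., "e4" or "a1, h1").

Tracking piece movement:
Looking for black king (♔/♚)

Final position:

  a b c d e f g h
  ─────────────────
8│♜ · · · ♚ ♝ ♞ ♜│8
7│♟ ♝ ♟ ♟ · ♟ ♟ ♟│7
6│♞ · · · ♛ · · ·│6
5│· ♟ · · ♟ · · ·│5
4│· · ♙ · · · · ♙│4
3│♕ · · · ♙ · · ·│3
2│♙ ♙ · ♙ · ♙ ♙ ·│2
1│♖ ♘ ♗ · ♔ ♗ ♘ ♖│1
  ─────────────────
  a b c d e f g h


e8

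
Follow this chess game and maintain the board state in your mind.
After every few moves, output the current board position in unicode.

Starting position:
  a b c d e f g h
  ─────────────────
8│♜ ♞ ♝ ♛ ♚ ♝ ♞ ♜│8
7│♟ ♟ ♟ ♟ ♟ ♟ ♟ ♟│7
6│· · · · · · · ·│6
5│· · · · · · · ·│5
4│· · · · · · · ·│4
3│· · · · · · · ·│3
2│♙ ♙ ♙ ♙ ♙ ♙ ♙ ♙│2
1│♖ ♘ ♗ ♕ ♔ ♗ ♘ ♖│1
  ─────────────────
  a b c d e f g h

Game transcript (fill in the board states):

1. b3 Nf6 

  a b c d e f g h
  ─────────────────
8│♜ ♞ ♝ ♛ ♚ ♝ · ♜│8
7│♟ ♟ ♟ ♟ ♟ ♟ ♟ ♟│7
6│· · · · · ♞ · ·│6
5│· · · · · · · ·│5
4│· · · · · · · ·│4
3│· ♙ · · · · · ·│3
2│♙ · ♙ ♙ ♙ ♙ ♙ ♙│2
1│♖ ♘ ♗ ♕ ♔ ♗ ♘ ♖│1
  ─────────────────
  a b c d e f g h

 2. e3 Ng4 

  a b c d e f g h
  ─────────────────
8│♜ ♞ ♝ ♛ ♚ ♝ · ♜│8
7│♟ ♟ ♟ ♟ ♟ ♟ ♟ ♟│7
6│· · · · · · · ·│6
5│· · · · · · · ·│5
4│· · · · · · ♞ ·│4
3│· ♙ · · ♙ · · ·│3
2│♙ · ♙ ♙ · ♙ ♙ ♙│2
1│♖ ♘ ♗ ♕ ♔ ♗ ♘ ♖│1
  ─────────────────
  a b c d e f g h

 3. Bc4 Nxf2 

  a b c d e f g h
  ─────────────────
8│♜ ♞ ♝ ♛ ♚ ♝ · ♜│8
7│♟ ♟ ♟ ♟ ♟ ♟ ♟ ♟│7
6│· · · · · · · ·│6
5│· · · · · · · ·│5
4│· · ♗ · · · · ·│4
3│· ♙ · · ♙ · · ·│3
2│♙ · ♙ ♙ · ♞ ♙ ♙│2
1│♖ ♘ ♗ ♕ ♔ · ♘ ♖│1
  ─────────────────
  a b c d e f g h



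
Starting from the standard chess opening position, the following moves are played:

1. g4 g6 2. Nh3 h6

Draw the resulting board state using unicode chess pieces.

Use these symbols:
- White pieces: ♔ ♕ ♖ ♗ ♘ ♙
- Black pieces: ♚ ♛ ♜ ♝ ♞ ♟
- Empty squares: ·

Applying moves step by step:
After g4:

♜ ♞ ♝ ♛ ♚ ♝ ♞ ♜
♟ ♟ ♟ ♟ ♟ ♟ ♟ ♟
· · · · · · · ·
· · · · · · · ·
· · · · · · ♙ ·
· · · · · · · ·
♙ ♙ ♙ ♙ ♙ ♙ · ♙
♖ ♘ ♗ ♕ ♔ ♗ ♘ ♖


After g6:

♜ ♞ ♝ ♛ ♚ ♝ ♞ ♜
♟ ♟ ♟ ♟ ♟ ♟ · ♟
· · · · · · ♟ ·
· · · · · · · ·
· · · · · · ♙ ·
· · · · · · · ·
♙ ♙ ♙ ♙ ♙ ♙ · ♙
♖ ♘ ♗ ♕ ♔ ♗ ♘ ♖


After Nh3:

♜ ♞ ♝ ♛ ♚ ♝ ♞ ♜
♟ ♟ ♟ ♟ ♟ ♟ · ♟
· · · · · · ♟ ·
· · · · · · · ·
· · · · · · ♙ ·
· · · · · · · ♘
♙ ♙ ♙ ♙ ♙ ♙ · ♙
♖ ♘ ♗ ♕ ♔ ♗ · ♖


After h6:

♜ ♞ ♝ ♛ ♚ ♝ ♞ ♜
♟ ♟ ♟ ♟ ♟ ♟ · ·
· · · · · · ♟ ♟
· · · · · · · ·
· · · · · · ♙ ·
· · · · · · · ♘
♙ ♙ ♙ ♙ ♙ ♙ · ♙
♖ ♘ ♗ ♕ ♔ ♗ · ♖



  a b c d e f g h
  ─────────────────
8│♜ ♞ ♝ ♛ ♚ ♝ ♞ ♜│8
7│♟ ♟ ♟ ♟ ♟ ♟ · ·│7
6│· · · · · · ♟ ♟│6
5│· · · · · · · ·│5
4│· · · · · · ♙ ·│4
3│· · · · · · · ♘│3
2│♙ ♙ ♙ ♙ ♙ ♙ · ♙│2
1│♖ ♘ ♗ ♕ ♔ ♗ · ♖│1
  ─────────────────
  a b c d e f g h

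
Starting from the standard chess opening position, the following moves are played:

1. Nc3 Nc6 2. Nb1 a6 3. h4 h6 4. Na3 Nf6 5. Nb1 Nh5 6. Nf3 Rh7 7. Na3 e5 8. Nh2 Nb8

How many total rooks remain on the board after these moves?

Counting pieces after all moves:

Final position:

  a b c d e f g h
  ─────────────────
8│♜ ♞ ♝ ♛ ♚ ♝ · ·│8
7│· ♟ ♟ ♟ · ♟ ♟ ♜│7
6│♟ · · · · · · ♟│6
5│· · · · ♟ · · ♞│5
4│· · · · · · · ♙│4
3│♘ · · · · · · ·│3
2│♙ ♙ ♙ ♙ ♙ ♙ ♙ ♘│2
1│♖ · ♗ ♕ ♔ ♗ · ♖│1
  ─────────────────
  a b c d e f g h


4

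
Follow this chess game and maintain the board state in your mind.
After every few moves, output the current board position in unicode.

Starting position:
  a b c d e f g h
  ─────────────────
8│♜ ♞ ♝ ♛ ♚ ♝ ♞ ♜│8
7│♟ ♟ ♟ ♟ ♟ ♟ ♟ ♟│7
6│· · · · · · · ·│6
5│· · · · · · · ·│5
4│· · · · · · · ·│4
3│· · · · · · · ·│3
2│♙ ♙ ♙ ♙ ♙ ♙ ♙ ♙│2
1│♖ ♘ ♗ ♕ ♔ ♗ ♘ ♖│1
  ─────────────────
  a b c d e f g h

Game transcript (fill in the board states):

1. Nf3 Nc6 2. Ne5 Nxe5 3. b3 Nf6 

  a b c d e f g h
  ─────────────────
8│♜ · ♝ ♛ ♚ ♝ · ♜│8
7│♟ ♟ ♟ ♟ ♟ ♟ ♟ ♟│7
6│· · · · · ♞ · ·│6
5│· · · · ♞ · · ·│5
4│· · · · · · · ·│4
3│· ♙ · · · · · ·│3
2│♙ · ♙ ♙ ♙ ♙ ♙ ♙│2
1│♖ ♘ ♗ ♕ ♔ ♗ · ♖│1
  ─────────────────
  a b c d e f g h

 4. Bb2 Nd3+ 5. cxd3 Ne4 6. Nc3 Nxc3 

  a b c d e f g h
  ─────────────────
8│♜ · ♝ ♛ ♚ ♝ · ♜│8
7│♟ ♟ ♟ ♟ ♟ ♟ ♟ ♟│7
6│· · · · · · · ·│6
5│· · · · · · · ·│5
4│· · · · · · · ·│4
3│· ♙ ♞ ♙ · · · ·│3
2│♙ ♗ · ♙ ♙ ♙ ♙ ♙│2
1│♖ · · ♕ ♔ ♗ · ♖│1
  ─────────────────
  a b c d e f g h

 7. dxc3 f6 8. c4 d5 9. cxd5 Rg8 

  a b c d e f g h
  ─────────────────
8│♜ · ♝ ♛ ♚ ♝ ♜ ·│8
7│♟ ♟ ♟ · ♟ · ♟ ♟│7
6│· · · · · ♟ · ·│6
5│· · · ♙ · · · ·│5
4│· · · · · · · ·│4
3│· ♙ · ♙ · · · ·│3
2│♙ ♗ · · ♙ ♙ ♙ ♙│2
1│♖ · · ♕ ♔ ♗ · ♖│1
  ─────────────────
  a b c d e f g h

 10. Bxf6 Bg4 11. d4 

  a b c d e f g h
  ─────────────────
8│♜ · · ♛ ♚ ♝ ♜ ·│8
7│♟ ♟ ♟ · ♟ · ♟ ♟│7
6│· · · · · ♗ · ·│6
5│· · · ♙ · · · ·│5
4│· · · ♙ · · ♝ ·│4
3│· ♙ · · · · · ·│3
2│♙ · · · ♙ ♙ ♙ ♙│2
1│♖ · · ♕ ♔ ♗ · ♖│1
  ─────────────────
  a b c d e f g h


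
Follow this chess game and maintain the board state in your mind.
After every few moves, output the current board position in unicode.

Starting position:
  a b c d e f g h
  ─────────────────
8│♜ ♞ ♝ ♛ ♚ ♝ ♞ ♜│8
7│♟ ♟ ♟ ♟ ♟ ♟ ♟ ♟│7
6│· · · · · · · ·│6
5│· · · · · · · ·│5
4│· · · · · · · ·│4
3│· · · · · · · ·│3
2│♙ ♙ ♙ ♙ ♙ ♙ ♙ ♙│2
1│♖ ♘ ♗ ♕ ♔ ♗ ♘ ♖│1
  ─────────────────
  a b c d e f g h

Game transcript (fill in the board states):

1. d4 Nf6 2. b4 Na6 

  a b c d e f g h
  ─────────────────
8│♜ · ♝ ♛ ♚ ♝ · ♜│8
7│♟ ♟ ♟ ♟ ♟ ♟ ♟ ♟│7
6│♞ · · · · ♞ · ·│6
5│· · · · · · · ·│5
4│· ♙ · ♙ · · · ·│4
3│· · · · · · · ·│3
2│♙ · ♙ · ♙ ♙ ♙ ♙│2
1│♖ ♘ ♗ ♕ ♔ ♗ ♘ ♖│1
  ─────────────────
  a b c d e f g h

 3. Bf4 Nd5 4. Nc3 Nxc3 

  a b c d e f g h
  ─────────────────
8│♜ · ♝ ♛ ♚ ♝ · ♜│8
7│♟ ♟ ♟ ♟ ♟ ♟ ♟ ♟│7
6│♞ · · · · · · ·│6
5│· · · · · · · ·│5
4│· ♙ · ♙ · ♗ · ·│4
3│· · ♞ · · · · ·│3
2│♙ · ♙ · ♙ ♙ ♙ ♙│2
1│♖ · · ♕ ♔ ♗ ♘ ♖│1
  ─────────────────
  a b c d e f g h

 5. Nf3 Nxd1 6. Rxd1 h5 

  a b c d e f g h
  ─────────────────
8│♜ · ♝ ♛ ♚ ♝ · ♜│8
7│♟ ♟ ♟ ♟ ♟ ♟ ♟ ·│7
6│♞ · · · · · · ·│6
5│· · · · · · · ♟│5
4│· ♙ · ♙ · ♗ · ·│4
3│· · · · · ♘ · ·│3
2│♙ · ♙ · ♙ ♙ ♙ ♙│2
1│· · · ♖ ♔ ♗ · ♖│1
  ─────────────────
  a b c d e f g h

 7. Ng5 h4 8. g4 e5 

  a b c d e f g h
  ─────────────────
8│♜ · ♝ ♛ ♚ ♝ · ♜│8
7│♟ ♟ ♟ ♟ · ♟ ♟ ·│7
6│♞ · · · · · · ·│6
5│· · · · ♟ · ♘ ·│5
4│· ♙ · ♙ · ♗ ♙ ♟│4
3│· · · · · · · ·│3
2│♙ · ♙ · ♙ ♙ · ♙│2
1│· · · ♖ ♔ ♗ · ♖│1
  ─────────────────
  a b c d e f g h

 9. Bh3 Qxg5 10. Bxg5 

  a b c d e f g h
  ─────────────────
8│♜ · ♝ · ♚ ♝ · ♜│8
7│♟ ♟ ♟ ♟ · ♟ ♟ ·│7
6│♞ · · · · · · ·│6
5│· · · · ♟ · ♗ ·│5
4│· ♙ · ♙ · · ♙ ♟│4
3│· · · · · · · ♗│3
2│♙ · ♙ · ♙ ♙ · ♙│2
1│· · · ♖ ♔ · · ♖│1
  ─────────────────
  a b c d e f g h


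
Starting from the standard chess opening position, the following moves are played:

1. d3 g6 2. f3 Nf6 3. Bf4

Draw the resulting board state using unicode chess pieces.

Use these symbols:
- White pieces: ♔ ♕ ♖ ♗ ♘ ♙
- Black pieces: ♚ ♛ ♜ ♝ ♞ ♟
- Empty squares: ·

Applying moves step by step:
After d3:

♜ ♞ ♝ ♛ ♚ ♝ ♞ ♜
♟ ♟ ♟ ♟ ♟ ♟ ♟ ♟
· · · · · · · ·
· · · · · · · ·
· · · · · · · ·
· · · ♙ · · · ·
♙ ♙ ♙ · ♙ ♙ ♙ ♙
♖ ♘ ♗ ♕ ♔ ♗ ♘ ♖


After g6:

♜ ♞ ♝ ♛ ♚ ♝ ♞ ♜
♟ ♟ ♟ ♟ ♟ ♟ · ♟
· · · · · · ♟ ·
· · · · · · · ·
· · · · · · · ·
· · · ♙ · · · ·
♙ ♙ ♙ · ♙ ♙ ♙ ♙
♖ ♘ ♗ ♕ ♔ ♗ ♘ ♖


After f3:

♜ ♞ ♝ ♛ ♚ ♝ ♞ ♜
♟ ♟ ♟ ♟ ♟ ♟ · ♟
· · · · · · ♟ ·
· · · · · · · ·
· · · · · · · ·
· · · ♙ · ♙ · ·
♙ ♙ ♙ · ♙ · ♙ ♙
♖ ♘ ♗ ♕ ♔ ♗ ♘ ♖


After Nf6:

♜ ♞ ♝ ♛ ♚ ♝ · ♜
♟ ♟ ♟ ♟ ♟ ♟ · ♟
· · · · · ♞ ♟ ·
· · · · · · · ·
· · · · · · · ·
· · · ♙ · ♙ · ·
♙ ♙ ♙ · ♙ · ♙ ♙
♖ ♘ ♗ ♕ ♔ ♗ ♘ ♖


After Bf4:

♜ ♞ ♝ ♛ ♚ ♝ · ♜
♟ ♟ ♟ ♟ ♟ ♟ · ♟
· · · · · ♞ ♟ ·
· · · · · · · ·
· · · · · ♗ · ·
· · · ♙ · ♙ · ·
♙ ♙ ♙ · ♙ · ♙ ♙
♖ ♘ · ♕ ♔ ♗ ♘ ♖



  a b c d e f g h
  ─────────────────
8│♜ ♞ ♝ ♛ ♚ ♝ · ♜│8
7│♟ ♟ ♟ ♟ ♟ ♟ · ♟│7
6│· · · · · ♞ ♟ ·│6
5│· · · · · · · ·│5
4│· · · · · ♗ · ·│4
3│· · · ♙ · ♙ · ·│3
2│♙ ♙ ♙ · ♙ · ♙ ♙│2
1│♖ ♘ · ♕ ♔ ♗ ♘ ♖│1
  ─────────────────
  a b c d e f g h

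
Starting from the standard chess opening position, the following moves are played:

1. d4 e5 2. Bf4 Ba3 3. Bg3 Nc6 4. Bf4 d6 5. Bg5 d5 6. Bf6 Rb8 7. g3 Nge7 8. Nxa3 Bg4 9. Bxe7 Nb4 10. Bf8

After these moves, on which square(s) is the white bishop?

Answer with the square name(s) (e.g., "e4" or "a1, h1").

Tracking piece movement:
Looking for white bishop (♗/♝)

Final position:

  a b c d e f g h
  ─────────────────
8│· ♜ · ♛ ♚ ♗ · ♜│8
7│♟ ♟ ♟ · · ♟ ♟ ♟│7
6│· · · · · · · ·│6
5│· · · ♟ ♟ · · ·│5
4│· ♞ · ♙ · · ♝ ·│4
3│♘ · · · · · ♙ ·│3
2│♙ ♙ ♙ · ♙ ♙ · ♙│2
1│♖ · · ♕ ♔ ♗ ♘ ♖│1
  ─────────────────
  a b c d e f g h


f1, f8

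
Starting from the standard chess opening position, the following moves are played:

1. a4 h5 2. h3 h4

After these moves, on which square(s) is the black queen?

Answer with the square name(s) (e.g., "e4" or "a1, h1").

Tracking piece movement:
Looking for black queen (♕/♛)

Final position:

  a b c d e f g h
  ─────────────────
8│♜ ♞ ♝ ♛ ♚ ♝ ♞ ♜│8
7│♟ ♟ ♟ ♟ ♟ ♟ ♟ ·│7
6│· · · · · · · ·│6
5│· · · · · · · ·│5
4│♙ · · · · · · ♟│4
3│· · · · · · · ♙│3
2│· ♙ ♙ ♙ ♙ ♙ ♙ ·│2
1│♖ ♘ ♗ ♕ ♔ ♗ ♘ ♖│1
  ─────────────────
  a b c d e f g h


d8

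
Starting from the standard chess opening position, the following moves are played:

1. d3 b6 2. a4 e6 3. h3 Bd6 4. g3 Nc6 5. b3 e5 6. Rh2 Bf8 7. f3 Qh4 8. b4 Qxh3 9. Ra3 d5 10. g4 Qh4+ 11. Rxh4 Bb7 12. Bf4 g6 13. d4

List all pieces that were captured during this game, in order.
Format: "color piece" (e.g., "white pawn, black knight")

Tracking captures:
  Qxh3: captured white pawn
  Rxh4: captured black queen

white pawn, black queen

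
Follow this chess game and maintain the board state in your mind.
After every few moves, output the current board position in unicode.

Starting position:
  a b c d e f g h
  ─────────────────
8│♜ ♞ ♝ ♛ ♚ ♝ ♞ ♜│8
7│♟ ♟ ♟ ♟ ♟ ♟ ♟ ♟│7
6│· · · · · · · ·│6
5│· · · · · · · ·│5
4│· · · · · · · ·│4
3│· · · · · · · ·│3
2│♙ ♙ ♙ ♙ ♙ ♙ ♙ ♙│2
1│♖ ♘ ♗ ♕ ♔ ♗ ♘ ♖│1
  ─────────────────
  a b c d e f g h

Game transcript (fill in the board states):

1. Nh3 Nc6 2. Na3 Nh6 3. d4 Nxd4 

  a b c d e f g h
  ─────────────────
8│♜ · ♝ ♛ ♚ ♝ · ♜│8
7│♟ ♟ ♟ ♟ ♟ ♟ ♟ ♟│7
6│· · · · · · · ♞│6
5│· · · · · · · ·│5
4│· · · ♞ · · · ·│4
3│♘ · · · · · · ♘│3
2│♙ ♙ ♙ · ♙ ♙ ♙ ♙│2
1│♖ · ♗ ♕ ♔ ♗ · ♖│1
  ─────────────────
  a b c d e f g h

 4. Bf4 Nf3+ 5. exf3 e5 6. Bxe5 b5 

  a b c d e f g h
  ─────────────────
8│♜ · ♝ ♛ ♚ ♝ · ♜│8
7│♟ · ♟ ♟ · ♟ ♟ ♟│7
6│· · · · · · · ♞│6
5│· ♟ · · ♗ · · ·│5
4│· · · · · · · ·│4
3│♘ · · · · ♙ · ♘│3
2│♙ ♙ ♙ · · ♙ ♙ ♙│2
1│♖ · · ♕ ♔ ♗ · ♖│1
  ─────────────────
  a b c d e f g h

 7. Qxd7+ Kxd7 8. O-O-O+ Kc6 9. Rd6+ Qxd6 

  a b c d e f g h
  ─────────────────
8│♜ · ♝ · · ♝ · ♜│8
7│♟ · ♟ · · ♟ ♟ ♟│7
6│· · ♚ ♛ · · · ♞│6
5│· ♟ · · ♗ · · ·│5
4│· · · · · · · ·│4
3│♘ · · · · ♙ · ♘│3
2│♙ ♙ ♙ · · ♙ ♙ ♙│2
1│· · ♔ · · ♗ · ♖│1
  ─────────────────
  a b c d e f g h

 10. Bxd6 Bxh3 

  a b c d e f g h
  ─────────────────
8│♜ · · · · ♝ · ♜│8
7│♟ · ♟ · · ♟ ♟ ♟│7
6│· · ♚ ♗ · · · ♞│6
5│· ♟ · · · · · ·│5
4│· · · · · · · ·│4
3│♘ · · · · ♙ · ♝│3
2│♙ ♙ ♙ · · ♙ ♙ ♙│2
1│· · ♔ · · ♗ · ♖│1
  ─────────────────
  a b c d e f g h


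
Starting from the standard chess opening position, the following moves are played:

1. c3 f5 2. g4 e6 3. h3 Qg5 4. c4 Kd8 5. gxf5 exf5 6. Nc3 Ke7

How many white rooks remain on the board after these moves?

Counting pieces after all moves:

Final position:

  a b c d e f g h
  ─────────────────
8│♜ ♞ ♝ · · ♝ ♞ ♜│8
7│♟ ♟ ♟ ♟ ♚ · ♟ ♟│7
6│· · · · · · · ·│6
5│· · · · · ♟ ♛ ·│5
4│· · ♙ · · · · ·│4
3│· · ♘ · · · · ♙│3
2│♙ ♙ · ♙ ♙ ♙ · ·│2
1│♖ · ♗ ♕ ♔ ♗ ♘ ♖│1
  ─────────────────
  a b c d e f g h


2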